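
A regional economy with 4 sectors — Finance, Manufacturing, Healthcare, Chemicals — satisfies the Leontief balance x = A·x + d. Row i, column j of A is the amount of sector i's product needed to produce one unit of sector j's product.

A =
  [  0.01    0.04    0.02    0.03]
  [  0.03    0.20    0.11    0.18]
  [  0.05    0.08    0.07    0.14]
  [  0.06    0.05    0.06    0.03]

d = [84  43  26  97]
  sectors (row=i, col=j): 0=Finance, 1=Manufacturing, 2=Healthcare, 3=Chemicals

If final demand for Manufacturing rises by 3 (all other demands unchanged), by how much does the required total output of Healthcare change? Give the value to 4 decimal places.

0.3763

Form M = I − A:
  [  0.99   -0.04   -0.02   -0.03]
  [ -0.03    0.80   -0.11   -0.18]
  [ -0.05   -0.08    0.93   -0.14]
  [ -0.06   -0.05   -0.06    0.97]
Leontief inverse L = M⁻¹:
  [  1.0162    0.0569    0.0316    0.0465]
  [  0.0637    1.2868    0.1707    0.2654]
  [  0.0707    0.1254    1.1035    0.1847]
  [  0.0705    0.0776    0.0790    1.0589]
Total output x = L · d:
  x_0 = 1.0162·84 + 0.0569·43 + 0.0316·26 + 0.0465·97 = 93.1460
  x_1 = 0.0637·84 + 1.2868·43 + 0.1707·26 + 0.2654·97 = 90.8674
  x_2 = 0.0707·84 + 0.1254·43 + 1.1035·26 + 0.1847·97 = 57.9472
  x_3 = 0.0705·84 + 0.0776·43 + 0.0790·26 + 1.0589·97 = 114.0299
Δx_2 = L[2,1] · Δd_1 = 0.1254 · 3 = 0.3763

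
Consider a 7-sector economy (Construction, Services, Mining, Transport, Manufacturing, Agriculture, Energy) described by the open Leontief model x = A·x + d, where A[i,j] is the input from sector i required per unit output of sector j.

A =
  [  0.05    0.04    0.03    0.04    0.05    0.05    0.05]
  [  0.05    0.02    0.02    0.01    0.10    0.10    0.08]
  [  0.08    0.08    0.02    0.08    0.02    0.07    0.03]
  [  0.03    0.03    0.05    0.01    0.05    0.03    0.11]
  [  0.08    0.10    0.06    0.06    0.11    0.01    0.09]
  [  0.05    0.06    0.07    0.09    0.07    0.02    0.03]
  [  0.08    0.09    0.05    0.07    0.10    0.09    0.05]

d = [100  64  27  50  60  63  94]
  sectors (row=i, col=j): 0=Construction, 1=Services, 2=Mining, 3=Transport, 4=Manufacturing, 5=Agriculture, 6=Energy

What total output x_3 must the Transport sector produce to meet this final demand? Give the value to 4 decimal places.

87.6501

Form M = I − A:
  [  0.95   -0.04   -0.03   -0.04   -0.05   -0.05   -0.05]
  [ -0.05    0.98   -0.02   -0.01   -0.10   -0.10   -0.08]
  [ -0.08   -0.08    0.98   -0.08   -0.02   -0.07   -0.03]
  [ -0.03   -0.03   -0.05    0.99   -0.05   -0.03   -0.11]
  [ -0.08   -0.10   -0.06   -0.06    0.89   -0.01   -0.09]
  [ -0.05   -0.06   -0.07   -0.09   -0.07    0.98   -0.03]
  [ -0.08   -0.09   -0.05   -0.07   -0.10   -0.09    0.95]
Leontief inverse L = M⁻¹:
  [  1.0816    0.0720    0.0532    0.0670    0.0892    0.0769    0.0833]
  [  0.0918    1.0645    0.0518    0.0483    0.1525    0.1311    0.1203]
  [  0.1143    0.1128    1.0466    0.1086    0.0647    0.1026    0.0705]
  [  0.0656    0.0668    0.0738    1.0406    0.0922    0.0613    0.1426]
  [  0.1341    0.1538    0.0963    0.1019    1.1775    0.0582    0.1482]
  [  0.0886    0.0984    0.0970    0.1205    0.1162    1.0536    0.0742]
  [  0.1331    0.1433    0.0892    0.1148    0.1671    0.1348    1.1079]
Total output x = L · d:
  x_0 = 1.0816·100 + 0.0720·64 + 0.0532·27 + 0.0670·50 + 0.0892·60 + 0.0769·63 + 0.0833·94 = 135.5890
  x_1 = 0.0918·100 + 1.0645·64 + 0.0518·27 + 0.0483·50 + 0.1525·60 + 0.1311·63 + 0.1203·94 = 109.8350
  x_2 = 0.1143·100 + 0.1128·64 + 1.0466·27 + 0.1086·50 + 0.0647·60 + 0.1026·63 + 0.0705·94 = 69.3040
  x_3 = 0.0656·100 + 0.0668·64 + 0.0738·27 + 1.0406·50 + 0.0922·60 + 0.0613·63 + 0.1426·94 = 87.6501
  x_4 = 0.1341·100 + 0.1538·64 + 0.0963·27 + 0.1019·50 + 1.1775·60 + 0.0582·63 + 0.1482·94 = 119.1969
  x_5 = 0.0886·100 + 0.0984·64 + 0.0970·27 + 0.1205·50 + 0.1162·60 + 1.0536·63 + 0.0742·94 = 104.1345
  x_6 = 0.1331·100 + 0.1433·64 + 0.0892·27 + 0.1148·50 + 0.1671·60 + 0.1348·63 + 1.1079·94 = 153.2892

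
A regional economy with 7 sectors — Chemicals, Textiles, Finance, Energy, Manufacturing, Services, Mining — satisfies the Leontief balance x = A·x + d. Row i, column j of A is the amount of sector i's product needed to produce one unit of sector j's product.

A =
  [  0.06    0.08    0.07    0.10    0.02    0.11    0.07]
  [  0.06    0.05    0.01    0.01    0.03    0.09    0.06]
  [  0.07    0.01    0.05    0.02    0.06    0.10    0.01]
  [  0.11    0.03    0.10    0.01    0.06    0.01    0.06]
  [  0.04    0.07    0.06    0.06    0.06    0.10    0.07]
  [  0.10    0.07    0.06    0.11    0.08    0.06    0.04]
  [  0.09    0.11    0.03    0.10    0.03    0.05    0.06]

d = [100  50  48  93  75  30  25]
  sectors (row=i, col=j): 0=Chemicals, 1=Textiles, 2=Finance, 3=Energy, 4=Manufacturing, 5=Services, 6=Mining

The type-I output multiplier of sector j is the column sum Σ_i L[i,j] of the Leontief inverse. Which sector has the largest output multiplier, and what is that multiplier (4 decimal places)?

Chemicals (1.9299)

Form M = I − A:
  [  0.94   -0.08   -0.07   -0.10   -0.02   -0.11   -0.07]
  [ -0.06    0.95   -0.01   -0.01   -0.03   -0.09   -0.06]
  [ -0.07   -0.01    0.95   -0.02   -0.06   -0.10   -0.01]
  [ -0.11   -0.03   -0.10    0.99   -0.06   -0.01   -0.06]
  [ -0.04   -0.07   -0.06   -0.06    0.94   -0.10   -0.07]
  [ -0.10   -0.07   -0.06   -0.11   -0.08    0.94   -0.04]
  [ -0.09   -0.11   -0.03   -0.10   -0.03   -0.05    0.94]
Leontief inverse L = M⁻¹:
  [  1.1312    0.1322    0.1194    0.1527    0.0640    0.1723    0.1158]
  [  0.1032    1.0877    0.0390    0.0494    0.0567    0.1317    0.0905]
  [  0.1136    0.0448    1.0839    0.0594    0.0904    0.1452    0.0396]
  [  0.1575    0.0703    0.1358    1.0517    0.0900    0.0654    0.0943]
  [  0.1025    0.1189    0.1034    0.1093    1.1004    0.1586    0.1120]
  [  0.1689    0.1230    0.1126    0.1623    0.1238    1.1270    0.0892]
  [  0.1530    0.1592    0.0743    0.1463    0.0669    0.1085    1.1051]
Total output x = L · d:
  x_0 = 1.1312·100 + 0.1322·50 + 0.1194·48 + 0.1527·93 + 0.0640·75 + 0.1723·30 + 0.1158·25 = 152.5258
  x_1 = 0.1032·100 + 1.0877·50 + 0.0390·48 + 0.0494·93 + 0.0567·75 + 0.1317·30 + 0.0905·25 = 81.6338
  x_2 = 0.1136·100 + 0.0448·50 + 1.0839·48 + 0.0594·93 + 0.0904·75 + 0.1452·30 + 0.0396·25 = 83.2858
  x_3 = 0.1575·100 + 0.0703·50 + 0.1358·48 + 1.0517·93 + 0.0900·75 + 0.0654·30 + 0.0943·25 = 134.6554
  x_4 = 0.1025·100 + 0.1189·50 + 0.1034·48 + 0.1093·93 + 1.1004·75 + 0.1586·30 + 0.1120·25 = 121.4074
  x_5 = 0.1689·100 + 0.1230·50 + 0.1126·48 + 0.1623·93 + 0.1238·75 + 1.1270·30 + 0.0892·25 = 88.8748
  x_6 = 0.1530·100 + 0.1592·50 + 0.0743·48 + 0.1463·93 + 0.0669·75 + 0.1085·30 + 1.1051·25 = 76.3374
Output multipliers (column sums of L):
  Chemicals: 1.9299
  Textiles: 1.7360
  Finance: 1.6684
  Energy: 1.7312
  Manufacturing: 1.5923
  Services: 1.9088
  Mining: 1.6464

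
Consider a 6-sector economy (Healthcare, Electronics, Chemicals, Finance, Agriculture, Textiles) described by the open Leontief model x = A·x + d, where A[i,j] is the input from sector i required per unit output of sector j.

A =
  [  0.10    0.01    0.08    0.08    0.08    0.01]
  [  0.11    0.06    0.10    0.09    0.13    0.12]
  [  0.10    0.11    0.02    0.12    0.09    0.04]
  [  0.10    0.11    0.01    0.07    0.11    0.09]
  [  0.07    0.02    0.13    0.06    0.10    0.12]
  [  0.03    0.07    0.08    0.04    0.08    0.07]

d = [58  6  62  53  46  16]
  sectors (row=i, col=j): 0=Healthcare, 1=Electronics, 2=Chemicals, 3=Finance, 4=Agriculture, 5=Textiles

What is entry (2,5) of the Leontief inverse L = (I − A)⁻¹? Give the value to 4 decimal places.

Form M = I − A:
  [  0.90   -0.01   -0.08   -0.08   -0.08   -0.01]
  [ -0.11    0.94   -0.10   -0.09   -0.13   -0.12]
  [ -0.10   -0.11    0.98   -0.12   -0.09   -0.04]
  [ -0.10   -0.11   -0.01    0.93   -0.11   -0.09]
  [ -0.07   -0.02   -0.13   -0.06    0.90   -0.12]
  [ -0.03   -0.07   -0.08   -0.04   -0.08    0.93]
Leontief inverse L = M⁻¹:
  [  1.1587    0.0496    0.1246    0.1322    0.1437    0.0556]
  [  0.2027    1.1278    0.1816    0.1741    0.2384    0.2031]
  [  0.1794    0.1632    1.0867    0.1879    0.1810    0.1113]
  [  0.1760    0.1608    0.0822    1.1365    0.2004    0.1620]
  [  0.1440    0.0784    0.1937    0.1295    1.1869    0.1857]
  [  0.0880    0.1142    0.1314    0.0936    0.1489    1.1249]
Total output x = L · d:
  x_0 = 1.1587·58 + 0.0496·6 + 0.1246·62 + 0.1322·53 + 0.1437·46 + 0.0556·16 = 89.7362
  x_1 = 0.2027·58 + 1.1278·6 + 0.1816·62 + 0.1741·53 + 0.2384·46 + 0.2031·16 = 53.2295
  x_2 = 0.1794·58 + 0.1632·6 + 1.0867·62 + 0.1879·53 + 0.1810·46 + 0.1113·16 = 98.8270
  x_3 = 0.1760·58 + 0.1608·6 + 0.0822·62 + 1.1365·53 + 0.2004·46 + 0.1620·16 = 88.3153
  x_4 = 0.1440·58 + 0.0784·6 + 0.1937·62 + 0.1295·53 + 1.1869·46 + 0.1857·16 = 85.2682
  x_5 = 0.0880·58 + 0.1142·6 + 0.1314·62 + 0.0936·53 + 0.1489·46 + 1.1249·16 = 43.7402

L[2,5] = 0.1113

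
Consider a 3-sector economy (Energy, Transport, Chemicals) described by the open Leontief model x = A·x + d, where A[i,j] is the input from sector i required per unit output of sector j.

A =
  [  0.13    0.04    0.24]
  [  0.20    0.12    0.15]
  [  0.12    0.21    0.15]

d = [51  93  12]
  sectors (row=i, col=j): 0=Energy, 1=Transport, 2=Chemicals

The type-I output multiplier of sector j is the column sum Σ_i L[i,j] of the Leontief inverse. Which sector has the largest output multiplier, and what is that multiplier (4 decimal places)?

Form M = I − A:
  [  0.87   -0.04   -0.24]
  [ -0.20    0.88   -0.15]
  [ -0.12   -0.21    0.85]
Leontief inverse L = M⁻¹:
  [  1.2345    0.1454    0.3742]
  [  0.3239    1.2245    0.3075]
  [  0.2543    0.3230    1.3053]
Total output x = L · d:
  x_0 = 1.2345·51 + 0.1454·93 + 0.3742·12 = 80.9721
  x_1 = 0.3239·51 + 1.2245·93 + 0.3075·12 = 134.0862
  x_2 = 0.2543·51 + 0.3230·93 + 1.3053·12 = 58.6762
Output multipliers (column sums of L):
  Energy: 1.8127
  Transport: 1.6929
  Chemicals: 1.9870

Chemicals (1.9870)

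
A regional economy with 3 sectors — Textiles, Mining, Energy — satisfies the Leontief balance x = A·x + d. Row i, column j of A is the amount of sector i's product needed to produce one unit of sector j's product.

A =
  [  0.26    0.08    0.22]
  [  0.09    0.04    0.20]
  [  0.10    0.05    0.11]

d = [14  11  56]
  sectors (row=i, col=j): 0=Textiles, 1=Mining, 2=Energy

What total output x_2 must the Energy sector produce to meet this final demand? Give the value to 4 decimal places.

69.4107

Form M = I − A:
  [  0.74   -0.08   -0.22]
  [ -0.09    0.96   -0.20]
  [ -0.10   -0.05    0.89]
Leontief inverse L = M⁻¹:
  [  1.4198    0.1382    0.3820]
  [  0.1683    1.0704    0.2821]
  [  0.1690    0.0757    1.1824]
Total output x = L · d:
  x_0 = 1.4198·14 + 0.1382·11 + 0.3820·56 = 42.7903
  x_1 = 0.1683·14 + 1.0704·11 + 0.2821·56 = 29.9305
  x_2 = 0.1690·14 + 0.0757·11 + 1.1824·56 = 69.4107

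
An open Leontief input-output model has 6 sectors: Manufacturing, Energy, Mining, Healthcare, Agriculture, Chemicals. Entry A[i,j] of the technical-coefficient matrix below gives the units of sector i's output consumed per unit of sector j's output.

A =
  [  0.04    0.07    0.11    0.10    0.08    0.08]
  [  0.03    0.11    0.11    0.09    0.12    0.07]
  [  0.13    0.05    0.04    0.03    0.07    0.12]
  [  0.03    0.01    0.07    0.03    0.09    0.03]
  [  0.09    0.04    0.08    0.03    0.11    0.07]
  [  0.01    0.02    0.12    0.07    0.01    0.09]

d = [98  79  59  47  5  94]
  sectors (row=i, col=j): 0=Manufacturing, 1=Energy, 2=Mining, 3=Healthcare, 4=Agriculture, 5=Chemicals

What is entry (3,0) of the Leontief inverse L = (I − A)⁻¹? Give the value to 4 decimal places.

L[3,0] = 0.0605

Form M = I − A:
  [  0.96   -0.07   -0.11   -0.10   -0.08   -0.08]
  [ -0.03    0.89   -0.11   -0.09   -0.12   -0.07]
  [ -0.13   -0.05    0.96   -0.03   -0.07   -0.12]
  [ -0.03   -0.01   -0.07    0.97   -0.09   -0.03]
  [ -0.09   -0.04   -0.08   -0.03    0.89   -0.07]
  [ -0.01   -0.02   -0.12   -0.07   -0.01    0.91]
Leontief inverse L = M⁻¹:
  [  1.0882    0.1067    0.1770    0.1423    0.1421    0.1428]
  [  0.0851    1.1541    0.1857    0.1377    0.1934    0.1402]
  [  0.1688    0.0861    1.1092    0.0765    0.1238    0.1798]
  [  0.0605    0.0296    0.1056    1.0518    0.1248    0.0658]
  [  0.1344    0.0746    0.1423    0.0705    1.1655    0.1283]
  [  0.0422    0.0410    0.1620    0.0964    0.0445    1.1337]
Total output x = L · d:
  x_0 = 1.0882·98 + 0.1067·79 + 0.1770·59 + 0.1423·47 + 0.1421·5 + 0.1428·94 = 146.3450
  x_1 = 0.0851·98 + 1.1541·79 + 0.1857·59 + 0.1377·47 + 0.1934·5 + 0.1402·94 = 131.0812
  x_2 = 0.1688·98 + 0.0861·79 + 1.1092·59 + 0.0765·47 + 0.1238·5 + 0.1798·94 = 109.8935
  x_3 = 0.0605·98 + 0.0296·79 + 0.1056·59 + 1.0518·47 + 0.1248·5 + 0.0658·94 = 70.7428
  x_4 = 0.1344·98 + 0.0746·79 + 0.1423·59 + 0.0705·47 + 1.1655·5 + 0.1283·94 = 48.6582
  x_5 = 0.0422·98 + 0.0410·79 + 0.1620·59 + 0.0964·47 + 0.0445·5 + 1.1337·94 = 128.2537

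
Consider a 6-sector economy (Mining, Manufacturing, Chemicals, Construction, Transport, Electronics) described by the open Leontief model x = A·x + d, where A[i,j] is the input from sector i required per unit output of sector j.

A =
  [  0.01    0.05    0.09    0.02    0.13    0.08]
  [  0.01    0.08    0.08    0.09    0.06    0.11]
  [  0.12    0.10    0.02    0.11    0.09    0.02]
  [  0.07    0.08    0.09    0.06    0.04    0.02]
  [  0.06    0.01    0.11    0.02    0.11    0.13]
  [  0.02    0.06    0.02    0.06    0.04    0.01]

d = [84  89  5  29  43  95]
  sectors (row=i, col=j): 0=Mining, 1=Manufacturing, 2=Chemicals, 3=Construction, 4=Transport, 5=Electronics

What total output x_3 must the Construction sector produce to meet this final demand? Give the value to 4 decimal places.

Form M = I − A:
  [  0.99   -0.05   -0.09   -0.02   -0.13   -0.08]
  [ -0.01    0.92   -0.08   -0.09   -0.06   -0.11]
  [ -0.12   -0.10    0.98   -0.11   -0.09   -0.02]
  [ -0.07   -0.08   -0.09    0.94   -0.04   -0.02]
  [ -0.06   -0.01   -0.11   -0.02    0.89   -0.13]
  [ -0.02   -0.06   -0.02   -0.06   -0.04    0.99]
Leontief inverse L = M⁻¹:
  [  1.0442    0.0858    0.1308    0.0573    0.1796    0.1213]
  [  0.0454    1.1254    0.1235    0.1349    0.1077    0.1481]
  [  0.1536    0.1452    1.0787    0.1513    0.1514    0.0733]
  [  0.1013    0.1200    0.1310    1.0984    0.0881    0.0579]
  [  0.0976    0.0511    0.1532    0.0607    1.1672    0.1711]
  [  0.0370    0.0822    0.0461    0.0814    0.0657    1.0334]
Total output x = L · d:
  x_0 = 1.0442·84 + 0.0858·89 + 0.1308·5 + 0.0573·29 + 0.1796·43 + 0.1213·95 = 116.9104
  x_1 = 0.0454·84 + 1.1254·89 + 0.1235·5 + 0.1349·29 + 0.1077·43 + 0.1481·95 = 127.2053
  x_2 = 0.1536·84 + 0.1452·89 + 1.0787·5 + 0.1513·29 + 0.1514·43 + 0.0733·95 = 49.0744
  x_3 = 0.1013·84 + 0.1200·89 + 0.1310·5 + 1.0984·29 + 0.0881·43 + 0.0579·95 = 60.9850
  x_4 = 0.0976·84 + 0.0511·89 + 0.1532·5 + 0.0607·29 + 1.1672·43 + 0.1711·95 = 81.7159
  x_5 = 0.0370·84 + 0.0822·89 + 0.0461·5 + 0.0814·29 + 0.0657·43 + 1.0334·95 = 114.0199

60.9850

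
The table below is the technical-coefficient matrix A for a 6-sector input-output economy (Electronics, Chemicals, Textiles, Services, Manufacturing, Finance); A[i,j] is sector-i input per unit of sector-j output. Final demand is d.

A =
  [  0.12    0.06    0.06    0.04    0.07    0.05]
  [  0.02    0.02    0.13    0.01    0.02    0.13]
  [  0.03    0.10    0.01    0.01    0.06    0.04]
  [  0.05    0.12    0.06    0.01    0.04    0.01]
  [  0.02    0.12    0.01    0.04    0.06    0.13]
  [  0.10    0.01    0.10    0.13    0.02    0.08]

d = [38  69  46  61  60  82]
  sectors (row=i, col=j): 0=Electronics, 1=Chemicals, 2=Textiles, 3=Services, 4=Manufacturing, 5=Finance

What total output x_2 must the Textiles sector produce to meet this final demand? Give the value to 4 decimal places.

Form M = I − A:
  [  0.88   -0.06   -0.06   -0.04   -0.07   -0.05]
  [ -0.02    0.98   -0.13   -0.01   -0.02   -0.13]
  [ -0.03   -0.10    0.99   -0.01   -0.06   -0.04]
  [ -0.05   -0.12   -0.06    0.99   -0.04   -0.01]
  [ -0.02   -0.12   -0.01   -0.04    0.94   -0.13]
  [ -0.10   -0.01   -0.10   -0.13   -0.02    0.92]
Leontief inverse L = M⁻¹:
  [  1.1590    0.1022    0.0984    0.0655    0.0996    0.0965]
  [  0.0511    1.0513    0.1605    0.0376    0.0415    0.1646]
  [  0.0501    0.1224    1.0393    0.0268    0.0754    0.0762]
  [  0.0714    0.1468    0.0911    1.0241    0.0589    0.0480]
  [  0.0546    0.1522    0.0568    0.0717    1.0817    0.1806]
  [  0.1433    0.0599    0.1395    0.1567    0.0513    1.1182]
Total output x = L · d:
  x_0 = 1.1590·38 + 0.1022·69 + 0.0984·46 + 0.0655·61 + 0.0996·60 + 0.0965·82 = 73.5074
  x_1 = 0.0511·38 + 1.0513·69 + 0.1605·46 + 0.0376·61 + 0.0415·60 + 0.1646·82 = 100.1439
  x_2 = 0.0501·38 + 0.1224·69 + 1.0393·46 + 0.0268·61 + 0.0754·60 + 0.0762·82 = 70.5642
  x_3 = 0.0714·38 + 0.1468·69 + 0.0911·46 + 1.0241·61 + 0.0589·60 + 0.0480·82 = 86.9703
  x_4 = 0.0546·38 + 0.1522·69 + 0.0568·46 + 0.0717·61 + 1.0817·60 + 0.1806·82 = 99.2705
  x_5 = 0.1433·38 + 0.0599·69 + 0.1395·46 + 0.1567·61 + 0.0513·60 + 1.1182·82 = 120.3263

70.5642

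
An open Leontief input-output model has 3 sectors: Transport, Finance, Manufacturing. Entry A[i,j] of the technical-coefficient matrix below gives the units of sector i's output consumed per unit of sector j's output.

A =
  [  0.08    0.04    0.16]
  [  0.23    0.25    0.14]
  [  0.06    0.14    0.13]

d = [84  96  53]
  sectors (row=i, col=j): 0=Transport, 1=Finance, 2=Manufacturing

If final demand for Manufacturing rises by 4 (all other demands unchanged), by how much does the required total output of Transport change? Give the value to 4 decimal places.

Form M = I − A:
  [  0.92   -0.04   -0.16]
  [ -0.23    0.75   -0.14]
  [ -0.06   -0.14    0.87]
Leontief inverse L = M⁻¹:
  [  1.1270    0.1019    0.2237]
  [  0.3713    1.4082    0.2949]
  [  0.1375    0.2336    1.2123]
Total output x = L · d:
  x_0 = 1.1270·84 + 0.1019·96 + 0.2237·53 = 116.3006
  x_1 = 0.3713·84 + 1.4082·96 + 0.2949·53 = 182.0014
  x_2 = 0.1375·84 + 0.2336·96 + 1.2123·53 = 98.2278
Δx_0 = L[0,2] · Δd_2 = 0.2237 · 4 = 0.8946

0.8946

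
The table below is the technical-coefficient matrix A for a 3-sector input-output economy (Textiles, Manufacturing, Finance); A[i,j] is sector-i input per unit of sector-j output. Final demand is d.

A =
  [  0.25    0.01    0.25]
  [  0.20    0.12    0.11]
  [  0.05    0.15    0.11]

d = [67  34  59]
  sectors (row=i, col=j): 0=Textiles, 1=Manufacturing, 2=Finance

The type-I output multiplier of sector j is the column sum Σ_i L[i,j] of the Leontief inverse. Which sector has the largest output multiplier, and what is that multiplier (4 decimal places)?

Textiles (1.8464)

Form M = I − A:
  [  0.75   -0.01   -0.25]
  [ -0.20    0.88   -0.11]
  [ -0.05   -0.15    0.89]
Leontief inverse L = M⁻¹:
  [  1.3822    0.0837    0.3986]
  [  0.3308    1.1808    0.2389]
  [  0.1334    0.2037    1.1862]
Total output x = L · d:
  x_0 = 1.3822·67 + 0.0837·34 + 0.3986·59 = 118.9699
  x_1 = 0.3308·67 + 1.1808·34 + 0.2389·59 = 76.4066
  x_2 = 0.1334·67 + 0.2037·34 + 1.1862·59 = 85.8534
Output multipliers (column sums of L):
  Textiles: 1.8464
  Manufacturing: 1.4682
  Finance: 1.8237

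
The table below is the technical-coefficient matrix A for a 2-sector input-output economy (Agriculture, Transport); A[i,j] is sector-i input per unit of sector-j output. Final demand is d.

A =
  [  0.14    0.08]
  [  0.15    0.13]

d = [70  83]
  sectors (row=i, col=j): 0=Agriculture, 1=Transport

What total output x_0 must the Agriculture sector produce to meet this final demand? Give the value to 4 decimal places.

Form M = I − A:
  [  0.86   -0.08]
  [ -0.15    0.87]
Leontief inverse L = M⁻¹:
  [  1.1817    0.1087]
  [  0.2037    1.1682]
Total output x = L · d:
  x_0 = 1.1817·70 + 0.1087·83 = 91.7414
  x_1 = 0.2037·70 + 1.1682·83 = 111.2198

91.7414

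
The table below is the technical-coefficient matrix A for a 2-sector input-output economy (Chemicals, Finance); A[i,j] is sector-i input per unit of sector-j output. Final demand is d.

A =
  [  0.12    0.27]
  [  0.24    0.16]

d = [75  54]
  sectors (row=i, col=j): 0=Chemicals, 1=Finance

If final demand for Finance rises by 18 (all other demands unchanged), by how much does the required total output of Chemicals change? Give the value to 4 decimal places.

Form M = I − A:
  [  0.88   -0.27]
  [ -0.24    0.84]
Leontief inverse L = M⁻¹:
  [  1.2456    0.4004]
  [  0.3559    1.3049]
Total output x = L · d:
  x_0 = 1.2456·75 + 0.4004·54 = 115.0356
  x_1 = 0.3559·75 + 1.3049·54 = 97.1530
Δx_0 = L[0,1] · Δd_1 = 0.4004 · 18 = 7.2064

7.2064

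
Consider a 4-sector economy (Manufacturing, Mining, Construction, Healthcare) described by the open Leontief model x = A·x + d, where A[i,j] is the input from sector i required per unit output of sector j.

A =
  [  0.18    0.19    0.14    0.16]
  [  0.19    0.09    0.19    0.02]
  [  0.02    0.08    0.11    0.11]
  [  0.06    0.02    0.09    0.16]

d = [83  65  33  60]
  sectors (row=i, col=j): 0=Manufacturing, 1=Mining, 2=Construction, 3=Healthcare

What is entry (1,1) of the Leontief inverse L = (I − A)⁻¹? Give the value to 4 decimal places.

Form M = I − A:
  [  0.82   -0.19   -0.14   -0.16]
  [ -0.19    0.91   -0.19   -0.02]
  [ -0.02   -0.08    0.89   -0.11]
  [ -0.06   -0.02   -0.09    0.84]
Leontief inverse L = M⁻¹:
  [  1.3204    0.3090    0.3039    0.2986]
  [  0.2926    1.1902    0.3128    0.1250]
  [  0.0694    0.1218    1.1777    0.1703]
  [  0.1087    0.0635    0.1553    1.2330]
Total output x = L · d:
  x_0 = 1.3204·83 + 0.3090·65 + 0.3039·33 + 0.2986·60 = 157.6181
  x_1 = 0.2926·83 + 1.1902·65 + 0.3128·33 + 0.1250·60 = 119.4696
  x_2 = 0.0694·83 + 0.1218·65 + 1.1777·33 + 0.1703·60 = 62.7619
  x_3 = 0.1087·83 + 0.0635·65 + 0.1553·33 + 1.2330·60 = 92.2560

L[1,1] = 1.1902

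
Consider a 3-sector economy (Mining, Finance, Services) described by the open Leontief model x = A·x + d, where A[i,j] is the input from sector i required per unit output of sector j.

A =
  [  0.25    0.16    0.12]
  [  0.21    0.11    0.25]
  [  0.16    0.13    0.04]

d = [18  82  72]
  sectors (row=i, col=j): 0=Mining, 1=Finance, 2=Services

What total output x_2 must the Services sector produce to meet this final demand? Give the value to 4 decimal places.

Form M = I − A:
  [  0.75   -0.16   -0.12]
  [ -0.21    0.89   -0.25]
  [ -0.16   -0.13    0.96]
Leontief inverse L = M⁻¹:
  [  1.4745    0.3035    0.2634]
  [  0.4334    1.2573    0.3816]
  [  0.3044    0.2208    1.1372]
Total output x = L · d:
  x_0 = 1.4745·18 + 0.3035·82 + 0.2634·72 = 70.3944
  x_1 = 0.4334·18 + 1.2573·82 + 0.3816·72 = 138.3712
  x_2 = 0.3044·18 + 0.2208·82 + 1.1372·72 = 105.4702

105.4702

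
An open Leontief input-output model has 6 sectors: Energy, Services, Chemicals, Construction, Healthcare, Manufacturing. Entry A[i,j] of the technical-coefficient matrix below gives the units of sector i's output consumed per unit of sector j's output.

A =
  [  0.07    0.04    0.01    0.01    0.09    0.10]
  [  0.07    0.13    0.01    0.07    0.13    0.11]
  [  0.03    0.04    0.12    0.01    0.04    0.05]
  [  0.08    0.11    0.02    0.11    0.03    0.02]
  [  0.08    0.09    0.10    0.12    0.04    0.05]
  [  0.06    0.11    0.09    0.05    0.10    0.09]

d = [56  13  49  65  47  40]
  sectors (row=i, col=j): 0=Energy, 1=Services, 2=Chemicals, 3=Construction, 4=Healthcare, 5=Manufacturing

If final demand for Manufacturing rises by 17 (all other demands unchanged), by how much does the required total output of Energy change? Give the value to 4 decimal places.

Form M = I − A:
  [  0.93   -0.04   -0.01   -0.01   -0.09   -0.10]
  [ -0.07    0.87   -0.01   -0.07   -0.13   -0.11]
  [ -0.03   -0.04    0.88   -0.01   -0.04   -0.05]
  [ -0.08   -0.11   -0.02    0.89   -0.03   -0.02]
  [ -0.08   -0.09   -0.10   -0.12    0.96   -0.05]
  [ -0.06   -0.11   -0.09   -0.05   -0.10    0.91]
Leontief inverse L = M⁻¹:
  [  1.1084    0.0909    0.0447    0.0463    0.1345    0.1437]
  [  0.1344    1.2192    0.0599    0.1356    0.2031    0.1796]
  [  0.0580    0.0785    1.1557    0.0345    0.0741    0.0842]
  [  0.1246    0.1703    0.0454    1.1534    0.0796    0.0665]
  [  0.1327    0.1611    0.1428    0.1698    1.0982    0.1060]
  [  0.1165    0.1882    0.1427    0.1049    0.1658    1.1537]
Total output x = L · d:
  x_0 = 1.1084·56 + 0.0909·13 + 0.0447·49 + 0.0463·65 + 0.1345·47 + 0.1437·40 = 80.5175
  x_1 = 0.1344·56 + 1.2192·13 + 0.0599·49 + 0.1356·65 + 0.2031·47 + 0.1796·40 = 51.8556
  x_2 = 0.0580·56 + 0.0785·13 + 1.1557·49 + 0.0345·65 + 0.0741·47 + 0.0842·40 = 69.9889
  x_3 = 0.1246·56 + 0.1703·13 + 0.0454·49 + 1.1534·65 + 0.0796·47 + 0.0665·40 = 92.7889
  x_4 = 0.1327·56 + 0.1611·13 + 0.1428·49 + 0.1698·65 + 1.0982·47 + 0.1060·40 = 83.4145
  x_5 = 0.1165·56 + 0.1882·13 + 0.1427·49 + 0.1049·65 + 0.1658·47 + 1.1537·40 = 76.7199
Δx_0 = L[0,5] · Δd_5 = 0.1437 · 17 = 2.4421

2.4421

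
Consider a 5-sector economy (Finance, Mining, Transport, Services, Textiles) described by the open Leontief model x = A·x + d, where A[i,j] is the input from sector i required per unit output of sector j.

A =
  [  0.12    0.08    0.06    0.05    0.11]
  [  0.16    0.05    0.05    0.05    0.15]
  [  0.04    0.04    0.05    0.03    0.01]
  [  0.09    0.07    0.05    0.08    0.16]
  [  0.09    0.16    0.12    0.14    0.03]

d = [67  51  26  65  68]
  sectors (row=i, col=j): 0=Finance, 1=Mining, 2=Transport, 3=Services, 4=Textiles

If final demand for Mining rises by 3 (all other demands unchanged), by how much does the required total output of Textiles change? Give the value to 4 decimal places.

0.6792

Form M = I − A:
  [  0.88   -0.08   -0.06   -0.05   -0.11]
  [ -0.16    0.95   -0.05   -0.05   -0.15]
  [ -0.04   -0.04    0.95   -0.03   -0.01]
  [ -0.09   -0.07   -0.05    0.92   -0.16]
  [ -0.09   -0.16   -0.12   -0.14    0.97]
Leontief inverse L = M⁻¹:
  [  1.1958    0.1426    0.1107    0.1031    0.1758]
  [  0.2431    1.1230    0.1082    0.1114    0.2207]
  [  0.0679    0.0602    1.0671    0.0472    0.0358]
  [  0.1712    0.1420    0.1076    1.1426    0.2310]
  [  0.1842    0.2264    0.1757    0.1987    1.1214]
Total output x = L · d:
  x_0 = 1.1958·67 + 0.1426·51 + 0.1107·26 + 0.1031·65 + 0.1758·68 = 108.9257
  x_1 = 0.2431·67 + 1.1230·51 + 0.1082·26 + 0.1114·65 + 0.2207·68 = 98.6204
  x_2 = 0.0679·67 + 0.0602·51 + 1.0671·26 + 0.0472·65 + 0.0358·68 = 40.8661
  x_3 = 0.1712·67 + 0.1420·51 + 0.1076·26 + 1.1426·65 + 0.2310·68 = 111.4890
  x_4 = 0.1842·67 + 0.2264·51 + 0.1757·26 + 0.1987·65 + 1.1214·68 = 117.6237
Δx_4 = L[4,1] · Δd_1 = 0.2264 · 3 = 0.6792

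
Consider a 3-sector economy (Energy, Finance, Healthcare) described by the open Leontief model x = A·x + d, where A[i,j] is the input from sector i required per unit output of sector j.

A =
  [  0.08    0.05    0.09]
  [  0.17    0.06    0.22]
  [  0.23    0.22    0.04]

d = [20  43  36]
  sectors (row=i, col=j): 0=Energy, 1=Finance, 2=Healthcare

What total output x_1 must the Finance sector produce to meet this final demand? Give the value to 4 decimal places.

65.4120

Form M = I − A:
  [  0.92   -0.05   -0.09]
  [ -0.17    0.94   -0.22]
  [ -0.23   -0.22    0.96]
Leontief inverse L = M⁻¹:
  [  1.1354    0.0901    0.1271]
  [  0.2842    1.1467    0.2894]
  [  0.3372    0.2844    1.1384]
Total output x = L · d:
  x_0 = 1.1354·20 + 0.0901·43 + 0.1271·36 = 31.1593
  x_1 = 0.2842·20 + 1.1467·43 + 0.2894·36 = 65.4120
  x_2 = 0.3372·20 + 0.2844·43 + 1.1384·36 = 59.9555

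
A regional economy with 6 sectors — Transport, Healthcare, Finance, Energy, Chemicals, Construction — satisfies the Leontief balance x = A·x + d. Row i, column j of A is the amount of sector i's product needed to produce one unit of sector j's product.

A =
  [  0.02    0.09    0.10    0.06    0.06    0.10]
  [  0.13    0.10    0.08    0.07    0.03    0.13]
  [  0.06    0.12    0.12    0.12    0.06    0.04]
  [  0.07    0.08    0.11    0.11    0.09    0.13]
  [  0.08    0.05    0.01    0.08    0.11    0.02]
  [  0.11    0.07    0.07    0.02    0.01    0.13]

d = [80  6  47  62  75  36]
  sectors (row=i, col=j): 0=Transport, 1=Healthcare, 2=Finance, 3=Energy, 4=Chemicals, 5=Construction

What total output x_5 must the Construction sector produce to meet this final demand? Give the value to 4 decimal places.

Form M = I − A:
  [  0.98   -0.09   -0.10   -0.06   -0.06   -0.10]
  [ -0.13    0.90   -0.08   -0.07   -0.03   -0.13]
  [ -0.06   -0.12    0.88   -0.12   -0.06   -0.04]
  [ -0.07   -0.08   -0.11    0.89   -0.09   -0.13]
  [ -0.08   -0.05   -0.01   -0.08    0.89   -0.02]
  [ -0.11   -0.07   -0.07   -0.02   -0.01    0.87]
Leontief inverse L = M⁻¹:
  [  1.0895    0.1620    0.1692    0.1224    0.1047    0.1779]
  [  0.2115    1.1904    0.1697    0.1435    0.0830    0.2333]
  [  0.1416    0.2107    1.2092    0.2030    0.1202    0.1365]
  [  0.1603    0.1764    0.2042    1.1950    0.1540    0.2363]
  [  0.1297    0.1028    0.0598    0.1304    1.1539    0.0790]
  [  0.1713    0.1385    0.1377    0.0723    0.0464    1.2080]
Total output x = L · d:
  x_0 = 1.0895·80 + 0.1620·6 + 0.1692·47 + 0.1224·62 + 0.1047·75 + 0.1779·36 = 117.9335
  x_1 = 0.2115·80 + 1.1904·6 + 0.1697·47 + 0.1435·62 + 0.0830·75 + 0.2333·36 = 55.5548
  x_2 = 0.1416·80 + 0.2107·6 + 1.2092·47 + 0.2030·62 + 0.1202·75 + 0.1365·36 = 95.9462
  x_3 = 0.1603·80 + 0.1764·6 + 0.2042·47 + 1.1950·62 + 0.1540·75 + 0.2363·36 = 117.6275
  x_4 = 0.1297·80 + 0.1028·6 + 0.0598·47 + 0.1304·62 + 1.1539·75 + 0.0790·36 = 111.2712
  x_5 = 0.1713·80 + 0.1385·6 + 0.1377·47 + 0.0723·62 + 0.0464·75 + 1.2080·36 = 72.4632

72.4632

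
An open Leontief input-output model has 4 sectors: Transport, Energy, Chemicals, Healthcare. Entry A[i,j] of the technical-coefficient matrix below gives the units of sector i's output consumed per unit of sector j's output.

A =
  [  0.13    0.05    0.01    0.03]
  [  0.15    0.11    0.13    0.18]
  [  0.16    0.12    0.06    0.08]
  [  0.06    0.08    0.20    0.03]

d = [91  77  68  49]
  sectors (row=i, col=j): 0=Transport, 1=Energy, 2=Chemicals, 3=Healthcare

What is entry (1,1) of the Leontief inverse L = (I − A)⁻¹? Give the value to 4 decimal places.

Form M = I − A:
  [  0.87   -0.05   -0.01   -0.03]
  [ -0.15    0.89   -0.13   -0.18]
  [ -0.16   -0.12    0.94   -0.08]
  [ -0.06   -0.08   -0.20    0.97]
Leontief inverse L = M⁻¹:
  [  1.1723    0.0752    0.0342    0.0530]
  [  0.2627    1.1902    0.2200    0.2471]
  [  0.2454    0.1766    1.1191    0.1327]
  [  0.1448    0.1392    0.2510    1.0819]
Total output x = L · d:
  x_0 = 1.1723·91 + 0.0752·77 + 0.0342·68 + 0.0530·49 = 117.3975
  x_1 = 0.2627·91 + 1.1902·77 + 0.2200·68 + 0.2471·49 = 142.6230
  x_2 = 0.2454·91 + 0.1766·77 + 1.1191·68 + 0.1327·49 = 118.5284
  x_3 = 0.1448·91 + 0.1392·77 + 0.2510·68 + 1.0819·49 = 93.9787

L[1,1] = 1.1902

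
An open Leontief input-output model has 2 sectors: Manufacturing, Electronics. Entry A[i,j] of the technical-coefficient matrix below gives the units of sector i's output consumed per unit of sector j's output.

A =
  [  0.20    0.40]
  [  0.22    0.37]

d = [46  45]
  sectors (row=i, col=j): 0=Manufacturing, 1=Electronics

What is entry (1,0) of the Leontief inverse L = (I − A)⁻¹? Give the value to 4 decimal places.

L[1,0] = 0.5288

Form M = I − A:
  [  0.80   -0.40]
  [ -0.22    0.63]
Leontief inverse L = M⁻¹:
  [  1.5144    0.9615]
  [  0.5288    1.9231]
Total output x = L · d:
  x_0 = 1.5144·46 + 0.9615·45 = 112.9327
  x_1 = 0.5288·46 + 1.9231·45 = 110.8654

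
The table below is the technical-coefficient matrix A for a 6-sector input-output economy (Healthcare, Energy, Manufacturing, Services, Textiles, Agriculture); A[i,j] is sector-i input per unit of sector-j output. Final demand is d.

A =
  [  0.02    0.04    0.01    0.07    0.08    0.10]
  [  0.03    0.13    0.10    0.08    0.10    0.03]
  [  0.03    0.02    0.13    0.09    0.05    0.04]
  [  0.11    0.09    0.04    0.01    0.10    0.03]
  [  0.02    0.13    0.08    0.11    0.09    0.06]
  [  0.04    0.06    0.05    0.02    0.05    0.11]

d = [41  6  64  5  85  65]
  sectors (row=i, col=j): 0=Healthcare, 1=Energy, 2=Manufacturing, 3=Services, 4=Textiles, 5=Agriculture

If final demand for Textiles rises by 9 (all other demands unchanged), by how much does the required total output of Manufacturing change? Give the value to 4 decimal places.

0.8501

Form M = I − A:
  [  0.98   -0.04   -0.01   -0.07   -0.08   -0.10]
  [ -0.03    0.87   -0.10   -0.08   -0.10   -0.03]
  [ -0.03   -0.02    0.87   -0.09   -0.05   -0.04]
  [ -0.11   -0.09   -0.04    0.99   -0.10   -0.03]
  [ -0.02   -0.13   -0.08   -0.11    0.91   -0.06]
  [ -0.04   -0.06   -0.05   -0.02   -0.05    0.89]
Leontief inverse L = M⁻¹:
  [  1.0438    0.0870    0.0456    0.1013    0.1223    0.1339]
  [  0.0633    1.1998    0.1641    0.1361    0.1653    0.0707]
  [  0.0571    0.0620    1.1759    0.1279    0.0945    0.0720]
  [  0.1316    0.1449    0.0847    1.0571    0.1521    0.0694]
  [  0.0569    0.2031    0.1440    0.1643    1.1579    0.1033]
  [  0.0605    0.1029    0.0892    0.0539    0.0904    1.1458]
Total output x = L · d:
  x_0 = 1.0438·41 + 0.0870·6 + 0.0456·64 + 0.1013·5 + 0.1223·85 + 0.1339·65 = 65.8451
  x_1 = 0.0633·41 + 1.1998·6 + 0.1641·64 + 0.1361·5 + 0.1653·85 + 0.0707·65 = 39.6203
  x_2 = 0.0571·41 + 0.0620·6 + 1.1759·64 + 0.1279·5 + 0.0945·85 + 0.0720·65 = 91.3224
  x_3 = 0.1316·41 + 0.1449·6 + 0.0847·64 + 1.0571·5 + 0.1521·85 + 0.0694·65 = 34.4147
  x_4 = 0.0569·41 + 0.2031·6 + 0.1440·64 + 0.1643·5 + 1.1579·85 + 0.1033·65 = 118.7178
  x_5 = 0.0605·41 + 0.1029·6 + 0.0892·64 + 0.0539·5 + 0.0904·85 + 1.1458·65 = 91.2374
Δx_2 = L[2,4] · Δd_4 = 0.0945 · 9 = 0.8501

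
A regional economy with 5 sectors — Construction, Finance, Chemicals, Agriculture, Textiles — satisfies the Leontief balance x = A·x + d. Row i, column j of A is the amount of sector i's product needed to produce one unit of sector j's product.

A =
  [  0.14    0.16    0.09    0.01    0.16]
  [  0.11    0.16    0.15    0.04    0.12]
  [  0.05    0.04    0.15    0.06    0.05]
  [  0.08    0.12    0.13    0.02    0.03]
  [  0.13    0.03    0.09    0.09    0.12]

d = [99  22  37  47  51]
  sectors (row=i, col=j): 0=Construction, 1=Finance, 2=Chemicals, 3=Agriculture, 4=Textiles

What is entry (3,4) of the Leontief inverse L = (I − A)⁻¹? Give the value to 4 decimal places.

L[3,4] = 0.1023

Form M = I − A:
  [  0.86   -0.16   -0.09   -0.01   -0.16]
  [ -0.11    0.84   -0.15   -0.04   -0.12]
  [ -0.05   -0.04    0.85   -0.06   -0.05]
  [ -0.08   -0.12   -0.13    0.98   -0.03]
  [ -0.13   -0.03   -0.09   -0.09    0.88]
Leontief inverse L = M⁻¹:
  [  1.2582    0.2691    0.2200    0.0630    0.2801]
  [  0.2227    1.2681    0.2862    0.0929    0.2328]
  [  0.1081    0.0958    1.2298    0.0900    0.1057]
  [  0.1511    0.1934    0.2220    1.0528    0.1023]
  [  0.2200    0.1126    0.1907    0.1294    1.2070]
Total output x = L · d:
  x_0 = 1.2582·99 + 0.2691·22 + 0.2200·37 + 0.0630·47 + 0.2801·51 = 155.8728
  x_1 = 0.2227·99 + 1.2681·22 + 0.2862·37 + 0.0929·47 + 0.2328·51 = 76.7782
  x_2 = 0.1081·99 + 0.0958·22 + 1.2298·37 + 0.0900·47 + 0.1057·51 = 67.9288
  x_3 = 0.1511·99 + 0.1934·22 + 0.2220·37 + 1.0528·47 + 0.1023·51 = 82.1248
  x_4 = 0.2200·99 + 0.1126·22 + 0.1907·37 + 0.1294·47 + 1.2070·51 = 98.9450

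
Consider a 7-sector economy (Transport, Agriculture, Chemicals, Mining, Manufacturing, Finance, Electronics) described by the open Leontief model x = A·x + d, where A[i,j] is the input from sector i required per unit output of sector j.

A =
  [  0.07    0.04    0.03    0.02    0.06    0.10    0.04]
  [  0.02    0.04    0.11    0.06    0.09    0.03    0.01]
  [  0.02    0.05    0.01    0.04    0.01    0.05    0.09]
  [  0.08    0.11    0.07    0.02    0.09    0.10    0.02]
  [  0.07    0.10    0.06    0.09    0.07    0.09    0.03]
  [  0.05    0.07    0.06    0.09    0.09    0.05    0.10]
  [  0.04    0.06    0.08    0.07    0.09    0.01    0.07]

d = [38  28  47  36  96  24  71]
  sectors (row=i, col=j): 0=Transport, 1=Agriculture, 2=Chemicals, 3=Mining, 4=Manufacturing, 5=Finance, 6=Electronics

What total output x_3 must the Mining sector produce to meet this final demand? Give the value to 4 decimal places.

75.8012

Form M = I − A:
  [  0.93   -0.04   -0.03   -0.02   -0.06   -0.10   -0.04]
  [ -0.02    0.96   -0.11   -0.06   -0.09   -0.03   -0.01]
  [ -0.02   -0.05    0.99   -0.04   -0.01   -0.05   -0.09]
  [ -0.08   -0.11   -0.07    0.98   -0.09   -0.10   -0.02]
  [ -0.07   -0.10   -0.06   -0.09    0.93   -0.09   -0.03]
  [ -0.05   -0.07   -0.06   -0.09   -0.09    0.95   -0.10]
  [ -0.04   -0.06   -0.08   -0.07   -0.09   -0.01    0.93]
Leontief inverse L = M⁻¹:
  [  1.1021    0.0819    0.0675    0.0581    0.1060    0.1391    0.0744]
  [  0.0498    1.0832    0.1440    0.0945    0.1295    0.0697    0.0414]
  [  0.0424    0.0812    1.0418    0.0677    0.0467    0.0746    0.1145]
  [  0.1203    0.1644    0.1209    1.0700    0.1493    0.1516    0.0628]
  [  0.1143    0.1601    0.1146    0.1396    1.1341    0.1460    0.0730]
  [  0.0945    0.1315    0.1152    0.1405    0.1543    1.1037    0.1433]
  [  0.0754    0.1097    0.1232    0.1100    0.1396    0.0543    1.1043]
Total output x = L · d:
  x_0 = 1.1021·38 + 0.0819·28 + 0.0675·47 + 0.0581·36 + 0.1060·96 + 0.1391·24 + 0.0744·71 = 68.2432
  x_1 = 0.0498·38 + 1.0832·28 + 0.1440·47 + 0.0945·36 + 0.1295·96 + 0.0697·24 + 0.0414·71 = 59.4319
  x_2 = 0.0424·38 + 0.0812·28 + 1.0418·47 + 0.0677·36 + 0.0467·96 + 0.0746·24 + 0.1145·71 = 69.6864
  x_3 = 0.1203·38 + 0.1644·28 + 0.1209·47 + 1.0700·36 + 0.1493·96 + 0.1516·24 + 0.0628·71 = 75.8012
  x_4 = 0.1143·38 + 0.1601·28 + 0.1146·47 + 0.1396·36 + 1.1341·96 + 0.1460·24 + 0.0730·71 = 136.7935
  x_5 = 0.0945·38 + 0.1315·28 + 0.1152·47 + 0.1405·36 + 0.1543·96 + 1.1037·24 + 0.1433·71 = 69.2281
  x_6 = 0.0754·38 + 0.1097·28 + 0.1232·47 + 0.1100·36 + 0.1396·96 + 0.0543·24 + 1.1043·71 = 108.7960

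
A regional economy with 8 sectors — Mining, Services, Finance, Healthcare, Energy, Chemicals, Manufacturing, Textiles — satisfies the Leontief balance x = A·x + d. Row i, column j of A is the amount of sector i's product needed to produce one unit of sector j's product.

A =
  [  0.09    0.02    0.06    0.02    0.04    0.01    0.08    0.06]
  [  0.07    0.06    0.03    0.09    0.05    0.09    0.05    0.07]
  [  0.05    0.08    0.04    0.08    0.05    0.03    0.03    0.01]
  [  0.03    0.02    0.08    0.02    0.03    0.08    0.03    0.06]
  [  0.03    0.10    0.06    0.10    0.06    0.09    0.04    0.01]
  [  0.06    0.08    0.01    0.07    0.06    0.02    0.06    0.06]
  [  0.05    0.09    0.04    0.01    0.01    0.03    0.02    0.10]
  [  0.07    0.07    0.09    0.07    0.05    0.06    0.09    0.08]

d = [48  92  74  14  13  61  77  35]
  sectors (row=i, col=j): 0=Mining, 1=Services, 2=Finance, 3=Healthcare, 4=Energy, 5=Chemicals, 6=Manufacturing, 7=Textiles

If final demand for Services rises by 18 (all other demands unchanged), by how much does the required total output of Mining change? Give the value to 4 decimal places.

1.1200

Form M = I − A:
  [  0.91   -0.02   -0.06   -0.02   -0.04   -0.01   -0.08   -0.06]
  [ -0.07    0.94   -0.03   -0.09   -0.05   -0.09   -0.05   -0.07]
  [ -0.05   -0.08    0.96   -0.08   -0.05   -0.03   -0.03   -0.01]
  [ -0.03   -0.02   -0.08    0.98   -0.03   -0.08   -0.03   -0.06]
  [ -0.03   -0.10   -0.06   -0.10    0.94   -0.09   -0.04   -0.01]
  [ -0.06   -0.08   -0.01   -0.07   -0.06    0.98   -0.06   -0.06]
  [ -0.05   -0.09   -0.04   -0.01   -0.01   -0.03    0.98   -0.10]
  [ -0.07   -0.07   -0.09   -0.07   -0.05   -0.06   -0.09    0.92]
Leontief inverse L = M⁻¹:
  [  1.1295    0.0622    0.0957    0.0545    0.0673    0.0403    0.1143    0.0988]
  [  0.1213    1.1154    0.0767    0.1398    0.0893    0.1361    0.0967    0.1231]
  [  0.0857    0.1188    1.0729    0.1168    0.0780    0.0660    0.0609    0.0457]
  [  0.0654    0.0616    0.1103    1.0575    0.0583    0.1090    0.0619    0.0936]
  [  0.0764    0.1538    0.1009    0.1507    1.0981    0.1371    0.0803    0.0572]
  [  0.1026    0.1262    0.0504    0.1115    0.0917    1.0615    0.0981    0.1050]
  [  0.0899    0.1303    0.0739    0.0491    0.0390    0.0636    1.0564    0.1392]
  [  0.1282    0.1352    0.1425    0.1269    0.0935    0.1111    0.1408    1.1390]
Total output x = L · d:
  x_0 = 1.1295·48 + 0.0622·92 + 0.0957·74 + 0.0545·14 + 0.0673·13 + 0.0403·61 + 0.1143·77 + 0.0988·35 = 83.3790
  x_1 = 0.1213·48 + 1.1154·92 + 0.0767·74 + 0.1398·14 + 0.0893·13 + 0.1361·61 + 0.0967·77 + 0.1231·35 = 137.2929
  x_2 = 0.0857·48 + 0.1188·92 + 1.0729·74 + 0.1168·14 + 0.0780·13 + 0.0660·61 + 0.0609·77 + 0.0457·35 = 107.3947
  x_3 = 0.0654·48 + 0.0616·92 + 0.1103·74 + 1.0575·14 + 0.0583·13 + 0.1090·61 + 0.0619·77 + 0.0936·35 = 47.2186
  x_4 = 0.0764·48 + 0.1538·92 + 0.1009·74 + 0.1507·14 + 1.0981·13 + 0.1371·61 + 0.0803·77 + 0.0572·35 = 58.2181
  x_5 = 0.1026·48 + 0.1262·92 + 0.0504·74 + 0.1115·14 + 0.0917·13 + 1.0615·61 + 0.0981·77 + 0.1050·35 = 98.9994
  x_6 = 0.0899·48 + 0.1303·92 + 0.0739·74 + 0.0491·14 + 0.0390·13 + 0.0636·61 + 1.0564·77 + 0.1392·35 = 113.0682
  x_7 = 0.1282·48 + 0.1352·92 + 0.1425·74 + 0.1269·14 + 0.0935·13 + 0.1111·61 + 0.1408·77 + 1.1390·35 = 89.6140
Δx_0 = L[0,1] · Δd_1 = 0.0622 · 18 = 1.1200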